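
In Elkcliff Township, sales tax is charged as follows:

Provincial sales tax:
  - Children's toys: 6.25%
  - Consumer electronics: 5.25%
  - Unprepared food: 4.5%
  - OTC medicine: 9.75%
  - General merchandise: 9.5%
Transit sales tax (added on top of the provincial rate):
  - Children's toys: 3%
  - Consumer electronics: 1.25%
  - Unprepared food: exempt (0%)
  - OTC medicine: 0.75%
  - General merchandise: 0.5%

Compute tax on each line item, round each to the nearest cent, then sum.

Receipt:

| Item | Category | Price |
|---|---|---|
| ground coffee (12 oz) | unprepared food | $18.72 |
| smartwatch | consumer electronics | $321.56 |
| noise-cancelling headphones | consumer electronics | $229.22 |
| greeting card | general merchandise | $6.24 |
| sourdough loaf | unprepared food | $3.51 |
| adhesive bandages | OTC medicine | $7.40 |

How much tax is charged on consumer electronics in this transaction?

Smartwatch $321.56: consumer electronics → 5.25% + 1.25% transit = 6.5% → $20.90
Noise-cancelling headphones $229.22: consumer electronics → 5.25% + 1.25% transit = 6.5% → $14.90
Tax on consumer electronics = $20.90 + $14.90 = $35.80

$35.80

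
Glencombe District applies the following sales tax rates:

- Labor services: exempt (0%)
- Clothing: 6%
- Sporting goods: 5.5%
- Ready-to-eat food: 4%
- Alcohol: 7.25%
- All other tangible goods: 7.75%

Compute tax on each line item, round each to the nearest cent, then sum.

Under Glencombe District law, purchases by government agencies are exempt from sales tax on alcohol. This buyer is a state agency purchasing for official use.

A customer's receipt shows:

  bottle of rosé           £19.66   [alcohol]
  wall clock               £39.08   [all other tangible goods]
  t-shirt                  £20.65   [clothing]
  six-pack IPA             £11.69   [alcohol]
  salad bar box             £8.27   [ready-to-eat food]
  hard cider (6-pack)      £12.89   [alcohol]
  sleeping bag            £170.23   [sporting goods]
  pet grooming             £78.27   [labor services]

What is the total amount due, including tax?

Bottle of rosé £19.66: alcohol, buyer-exempt → 0% → £0.00
Wall clock £39.08: all other tangible goods → 7.75% → £3.03
T-shirt £20.65: clothing → 6% → £1.24
Six-pack IPA £11.69: alcohol, buyer-exempt → 0% → £0.00
Salad bar box £8.27: ready-to-eat food → 4% → £0.33
Hard cider (6-pack) £12.89: alcohol, buyer-exempt → 0% → £0.00
Sleeping bag £170.23: sporting goods → 5.5% → £9.36
Pet grooming £78.27: labor services → 0% → £0.00
Subtotal = £360.74; tax = £13.96; total due = £374.70

£374.70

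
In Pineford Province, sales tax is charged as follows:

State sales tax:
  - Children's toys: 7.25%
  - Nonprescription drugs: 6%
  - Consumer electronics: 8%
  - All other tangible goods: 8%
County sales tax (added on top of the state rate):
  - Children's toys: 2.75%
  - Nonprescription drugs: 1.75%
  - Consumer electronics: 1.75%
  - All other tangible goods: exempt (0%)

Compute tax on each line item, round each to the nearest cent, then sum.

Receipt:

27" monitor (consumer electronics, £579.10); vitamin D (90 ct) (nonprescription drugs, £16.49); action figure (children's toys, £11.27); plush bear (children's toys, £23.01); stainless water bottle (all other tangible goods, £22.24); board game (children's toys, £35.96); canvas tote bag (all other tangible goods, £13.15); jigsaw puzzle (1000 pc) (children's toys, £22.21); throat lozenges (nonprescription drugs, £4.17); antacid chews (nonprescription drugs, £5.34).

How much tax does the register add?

£70.55

27" monitor £579.10: consumer electronics → 8% + 1.75% county = 9.75% → £56.46
Vitamin D (90 ct) £16.49: nonprescription drugs → 6% + 1.75% county = 7.75% → £1.28
Action figure £11.27: children's toys → 7.25% + 2.75% county = 10% → £1.13
Plush bear £23.01: children's toys → 7.25% + 2.75% county = 10% → £2.30
Stainless water bottle £22.24: all other tangible goods → 8% + 0% county = 8% → £1.78
Board game £35.96: children's toys → 7.25% + 2.75% county = 10% → £3.60
Canvas tote bag £13.15: all other tangible goods → 8% + 0% county = 8% → £1.05
Jigsaw puzzle (1000 pc) £22.21: children's toys → 7.25% + 2.75% county = 10% → £2.22
Throat lozenges £4.17: nonprescription drugs → 6% + 1.75% county = 7.75% → £0.32
Antacid chews £5.34: nonprescription drugs → 6% + 1.75% county = 7.75% → £0.41
Total tax = £56.46 + £1.28 + £1.13 + £2.30 + £1.78 + £3.60 + £1.05 + £2.22 + £0.32 + £0.41 = £70.55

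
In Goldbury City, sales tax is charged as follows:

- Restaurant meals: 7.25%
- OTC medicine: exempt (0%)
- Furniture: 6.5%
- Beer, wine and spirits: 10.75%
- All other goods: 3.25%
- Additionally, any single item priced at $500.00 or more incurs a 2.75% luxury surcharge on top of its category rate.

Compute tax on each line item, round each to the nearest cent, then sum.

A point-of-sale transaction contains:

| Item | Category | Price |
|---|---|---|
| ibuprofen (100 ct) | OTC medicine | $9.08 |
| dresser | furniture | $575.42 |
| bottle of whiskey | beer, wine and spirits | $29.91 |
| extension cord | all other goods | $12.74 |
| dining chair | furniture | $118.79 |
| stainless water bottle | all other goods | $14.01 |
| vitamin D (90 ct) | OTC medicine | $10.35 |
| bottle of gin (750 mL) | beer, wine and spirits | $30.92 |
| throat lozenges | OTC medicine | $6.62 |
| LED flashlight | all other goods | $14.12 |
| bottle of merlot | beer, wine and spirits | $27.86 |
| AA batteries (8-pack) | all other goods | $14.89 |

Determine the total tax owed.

Ibuprofen (100 ct) $9.08: OTC medicine → 0% → $0.00
Dresser $575.42: furniture → 6.5% + 2.75% surcharge = 9.25% → $53.23
Bottle of whiskey $29.91: beer, wine and spirits → 10.75% → $3.22
Extension cord $12.74: all other goods → 3.25% → $0.41
Dining chair $118.79: furniture → 6.5% → $7.72
Stainless water bottle $14.01: all other goods → 3.25% → $0.46
Vitamin D (90 ct) $10.35: OTC medicine → 0% → $0.00
Bottle of gin (750 mL) $30.92: beer, wine and spirits → 10.75% → $3.32
Throat lozenges $6.62: OTC medicine → 0% → $0.00
LED flashlight $14.12: all other goods → 3.25% → $0.46
Bottle of merlot $27.86: beer, wine and spirits → 10.75% → $2.99
AA batteries (8-pack) $14.89: all other goods → 3.25% → $0.48
Total tax = $53.23 + $3.22 + $0.41 + $7.72 + $0.46 + $3.32 + $0.46 + $2.99 + $0.48 = $72.29

$72.29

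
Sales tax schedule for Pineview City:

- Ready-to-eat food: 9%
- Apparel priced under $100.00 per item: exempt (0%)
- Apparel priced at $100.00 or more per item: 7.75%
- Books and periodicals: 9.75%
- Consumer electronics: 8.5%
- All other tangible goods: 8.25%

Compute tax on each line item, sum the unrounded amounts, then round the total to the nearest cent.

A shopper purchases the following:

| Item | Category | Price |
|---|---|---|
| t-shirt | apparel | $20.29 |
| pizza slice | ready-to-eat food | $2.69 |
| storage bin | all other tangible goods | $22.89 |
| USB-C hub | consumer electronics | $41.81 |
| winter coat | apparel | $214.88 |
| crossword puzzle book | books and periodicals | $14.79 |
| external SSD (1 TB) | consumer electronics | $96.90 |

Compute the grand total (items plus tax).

T-shirt $20.29: apparel, under $100.00 → 0% → $0.00
Pizza slice $2.69: ready-to-eat food → 9% → $0.2421
Storage bin $22.89: all other tangible goods → 8.25% → $1.888425
USB-C hub $41.81: consumer electronics → 8.5% → $3.55385
Winter coat $214.88: apparel, $100.00 or more → 7.75% → $16.6532
Crossword puzzle book $14.79: books and periodicals → 9.75% → $1.442025
External SSD (1 TB) $96.90: consumer electronics → 8.5% → $8.2365
Subtotal = $414.25; unrounded tax = $32.0161 → $32.02; total due = $446.27

$446.27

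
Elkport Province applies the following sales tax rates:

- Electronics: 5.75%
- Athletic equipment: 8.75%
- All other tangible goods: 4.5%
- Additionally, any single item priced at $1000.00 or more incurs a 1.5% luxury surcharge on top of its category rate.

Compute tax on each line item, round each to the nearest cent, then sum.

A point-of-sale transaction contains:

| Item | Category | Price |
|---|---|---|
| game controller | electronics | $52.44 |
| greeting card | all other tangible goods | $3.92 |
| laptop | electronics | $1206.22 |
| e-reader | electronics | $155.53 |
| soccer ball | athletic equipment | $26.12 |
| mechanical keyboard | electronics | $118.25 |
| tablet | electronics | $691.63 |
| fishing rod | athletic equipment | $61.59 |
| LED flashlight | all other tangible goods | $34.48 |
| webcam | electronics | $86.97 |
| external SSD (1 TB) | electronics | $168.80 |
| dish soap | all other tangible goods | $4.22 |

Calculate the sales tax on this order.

Game controller $52.44: electronics → 5.75% → $3.02
Greeting card $3.92: all other tangible goods → 4.5% → $0.18
Laptop $1206.22: electronics → 5.75% + 1.5% surcharge = 7.25% → $87.45
E-reader $155.53: electronics → 5.75% → $8.94
Soccer ball $26.12: athletic equipment → 8.75% → $2.29
Mechanical keyboard $118.25: electronics → 5.75% → $6.80
Tablet $691.63: electronics → 5.75% → $39.77
Fishing rod $61.59: athletic equipment → 8.75% → $5.39
LED flashlight $34.48: all other tangible goods → 4.5% → $1.55
Webcam $86.97: electronics → 5.75% → $5.00
External SSD (1 TB) $168.80: electronics → 5.75% → $9.71
Dish soap $4.22: all other tangible goods → 4.5% → $0.19
Total tax = $3.02 + $0.18 + $87.45 + $8.94 + $2.29 + $6.80 + $39.77 + $5.39 + $1.55 + $5.00 + $9.71 + $0.19 = $170.29

$170.29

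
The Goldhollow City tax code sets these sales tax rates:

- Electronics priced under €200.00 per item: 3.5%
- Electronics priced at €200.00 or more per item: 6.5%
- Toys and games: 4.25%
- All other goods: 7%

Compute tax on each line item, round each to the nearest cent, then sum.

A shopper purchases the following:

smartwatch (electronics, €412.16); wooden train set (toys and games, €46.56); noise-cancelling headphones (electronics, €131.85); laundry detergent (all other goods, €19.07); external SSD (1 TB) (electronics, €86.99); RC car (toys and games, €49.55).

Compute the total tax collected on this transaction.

Smartwatch €412.16: electronics, €200.00 or more → 6.5% → €26.79
Wooden train set €46.56: toys and games → 4.25% → €1.98
Noise-cancelling headphones €131.85: electronics, under €200.00 → 3.5% → €4.61
Laundry detergent €19.07: all other goods → 7% → €1.33
External SSD (1 TB) €86.99: electronics, under €200.00 → 3.5% → €3.04
RC car €49.55: toys and games → 4.25% → €2.11
Total tax = €26.79 + €1.98 + €4.61 + €1.33 + €3.04 + €2.11 = €39.86

€39.86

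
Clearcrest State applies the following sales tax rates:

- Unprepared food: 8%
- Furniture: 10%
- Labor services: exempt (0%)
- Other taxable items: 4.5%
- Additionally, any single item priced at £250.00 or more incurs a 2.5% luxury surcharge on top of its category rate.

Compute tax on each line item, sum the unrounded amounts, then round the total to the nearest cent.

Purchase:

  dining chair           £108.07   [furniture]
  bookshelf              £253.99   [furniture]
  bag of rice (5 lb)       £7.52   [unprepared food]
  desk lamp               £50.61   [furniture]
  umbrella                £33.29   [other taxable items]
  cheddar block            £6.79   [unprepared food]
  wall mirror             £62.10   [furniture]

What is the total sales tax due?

£56.47

Dining chair £108.07: furniture → 10% → £10.807
Bookshelf £253.99: furniture → 10% + 2.5% surcharge = 12.5% → £31.74875
Bag of rice (5 lb) £7.52: unprepared food → 8% → £0.6016
Desk lamp £50.61: furniture → 10% → £5.061
Umbrella £33.29: other taxable items → 4.5% → £1.49805
Cheddar block £6.79: unprepared food → 8% → £0.5432
Wall mirror £62.10: furniture → 10% → £6.21
Unrounded tax sum = £56.4696 → £56.47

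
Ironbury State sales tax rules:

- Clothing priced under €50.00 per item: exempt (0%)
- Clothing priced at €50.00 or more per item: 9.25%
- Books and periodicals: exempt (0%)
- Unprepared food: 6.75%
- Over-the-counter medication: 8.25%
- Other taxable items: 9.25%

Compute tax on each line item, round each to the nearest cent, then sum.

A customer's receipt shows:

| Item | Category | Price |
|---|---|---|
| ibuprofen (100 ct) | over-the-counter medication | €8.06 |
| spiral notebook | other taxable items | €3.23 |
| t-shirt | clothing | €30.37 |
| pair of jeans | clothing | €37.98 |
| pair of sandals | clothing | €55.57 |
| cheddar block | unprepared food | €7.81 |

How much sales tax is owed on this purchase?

€6.63

Ibuprofen (100 ct) €8.06: over-the-counter medication → 8.25% → €0.66
Spiral notebook €3.23: other taxable items → 9.25% → €0.30
T-shirt €30.37: clothing, under €50.00 → 0% → €0.00
Pair of jeans €37.98: clothing, under €50.00 → 0% → €0.00
Pair of sandals €55.57: clothing, €50.00 or more → 9.25% → €5.14
Cheddar block €7.81: unprepared food → 6.75% → €0.53
Total tax = €0.66 + €0.30 + €5.14 + €0.53 = €6.63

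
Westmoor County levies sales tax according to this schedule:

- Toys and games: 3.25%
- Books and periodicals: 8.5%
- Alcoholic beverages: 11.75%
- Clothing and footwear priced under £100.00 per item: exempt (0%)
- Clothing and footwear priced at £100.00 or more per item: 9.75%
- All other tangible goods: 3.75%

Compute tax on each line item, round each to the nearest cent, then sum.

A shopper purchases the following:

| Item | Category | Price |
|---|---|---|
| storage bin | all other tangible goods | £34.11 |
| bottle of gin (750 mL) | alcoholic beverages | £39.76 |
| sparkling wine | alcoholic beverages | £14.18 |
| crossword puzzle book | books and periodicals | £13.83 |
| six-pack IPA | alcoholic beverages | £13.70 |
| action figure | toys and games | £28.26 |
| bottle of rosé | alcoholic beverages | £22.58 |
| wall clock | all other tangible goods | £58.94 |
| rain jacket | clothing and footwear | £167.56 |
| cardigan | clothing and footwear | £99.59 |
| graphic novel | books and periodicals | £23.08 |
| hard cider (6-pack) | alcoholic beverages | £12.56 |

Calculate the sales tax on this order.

£35.97

Storage bin £34.11: all other tangible goods → 3.75% → £1.28
Bottle of gin (750 mL) £39.76: alcoholic beverages → 11.75% → £4.67
Sparkling wine £14.18: alcoholic beverages → 11.75% → £1.67
Crossword puzzle book £13.83: books and periodicals → 8.5% → £1.18
Six-pack IPA £13.70: alcoholic beverages → 11.75% → £1.61
Action figure £28.26: toys and games → 3.25% → £0.92
Bottle of rosé £22.58: alcoholic beverages → 11.75% → £2.65
Wall clock £58.94: all other tangible goods → 3.75% → £2.21
Rain jacket £167.56: clothing and footwear, £100.00 or more → 9.75% → £16.34
Cardigan £99.59: clothing and footwear, under £100.00 → 0% → £0.00
Graphic novel £23.08: books and periodicals → 8.5% → £1.96
Hard cider (6-pack) £12.56: alcoholic beverages → 11.75% → £1.48
Total tax = £1.28 + £4.67 + £1.67 + £1.18 + £1.61 + £0.92 + £2.65 + £2.21 + £16.34 + £1.96 + £1.48 = £35.97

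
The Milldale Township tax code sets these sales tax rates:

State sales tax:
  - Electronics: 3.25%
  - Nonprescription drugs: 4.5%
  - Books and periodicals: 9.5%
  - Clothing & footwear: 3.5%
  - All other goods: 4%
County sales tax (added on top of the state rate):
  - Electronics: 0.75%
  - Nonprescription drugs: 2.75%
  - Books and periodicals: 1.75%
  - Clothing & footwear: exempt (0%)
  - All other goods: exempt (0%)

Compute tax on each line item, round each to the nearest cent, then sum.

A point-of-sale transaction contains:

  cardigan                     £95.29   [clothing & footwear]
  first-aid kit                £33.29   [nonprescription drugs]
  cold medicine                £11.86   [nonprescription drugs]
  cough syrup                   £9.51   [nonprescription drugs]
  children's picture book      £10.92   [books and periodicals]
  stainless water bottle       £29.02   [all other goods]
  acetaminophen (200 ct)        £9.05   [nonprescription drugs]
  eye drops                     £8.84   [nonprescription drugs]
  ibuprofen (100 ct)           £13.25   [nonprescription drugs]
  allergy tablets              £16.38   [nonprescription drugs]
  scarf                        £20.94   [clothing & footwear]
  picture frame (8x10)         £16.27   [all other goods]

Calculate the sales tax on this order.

Cardigan £95.29: clothing & footwear → 3.5% + 0% county = 3.5% → £3.34
First-aid kit £33.29: nonprescription drugs → 4.5% + 2.75% county = 7.25% → £2.41
Cold medicine £11.86: nonprescription drugs → 4.5% + 2.75% county = 7.25% → £0.86
Cough syrup £9.51: nonprescription drugs → 4.5% + 2.75% county = 7.25% → £0.69
Children's picture book £10.92: books and periodicals → 9.5% + 1.75% county = 11.25% → £1.23
Stainless water bottle £29.02: all other goods → 4% + 0% county = 4% → £1.16
Acetaminophen (200 ct) £9.05: nonprescription drugs → 4.5% + 2.75% county = 7.25% → £0.66
Eye drops £8.84: nonprescription drugs → 4.5% + 2.75% county = 7.25% → £0.64
Ibuprofen (100 ct) £13.25: nonprescription drugs → 4.5% + 2.75% county = 7.25% → £0.96
Allergy tablets £16.38: nonprescription drugs → 4.5% + 2.75% county = 7.25% → £1.19
Scarf £20.94: clothing & footwear → 3.5% + 0% county = 3.5% → £0.73
Picture frame (8x10) £16.27: all other goods → 4% + 0% county = 4% → £0.65
Total tax = £3.34 + £2.41 + £0.86 + £0.69 + £1.23 + £1.16 + £0.66 + £0.64 + £0.96 + £1.19 + £0.73 + £0.65 = £14.52

£14.52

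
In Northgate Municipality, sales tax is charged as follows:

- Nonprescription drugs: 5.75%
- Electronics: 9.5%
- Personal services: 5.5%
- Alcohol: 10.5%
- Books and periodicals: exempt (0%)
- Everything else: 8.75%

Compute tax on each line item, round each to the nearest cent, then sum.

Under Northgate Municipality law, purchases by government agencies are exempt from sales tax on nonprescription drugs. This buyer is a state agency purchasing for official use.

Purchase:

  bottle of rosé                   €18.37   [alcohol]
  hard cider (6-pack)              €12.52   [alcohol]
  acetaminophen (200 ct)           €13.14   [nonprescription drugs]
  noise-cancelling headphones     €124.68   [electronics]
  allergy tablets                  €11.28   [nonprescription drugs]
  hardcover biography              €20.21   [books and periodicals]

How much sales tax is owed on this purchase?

Bottle of rosé €18.37: alcohol → 10.5% → €1.93
Hard cider (6-pack) €12.52: alcohol → 10.5% → €1.31
Acetaminophen (200 ct) €13.14: nonprescription drugs, buyer-exempt → 0% → €0.00
Noise-cancelling headphones €124.68: electronics → 9.5% → €11.84
Allergy tablets €11.28: nonprescription drugs, buyer-exempt → 0% → €0.00
Hardcover biography €20.21: books and periodicals → 0% → €0.00
Total tax = €1.93 + €1.31 + €11.84 = €15.08

€15.08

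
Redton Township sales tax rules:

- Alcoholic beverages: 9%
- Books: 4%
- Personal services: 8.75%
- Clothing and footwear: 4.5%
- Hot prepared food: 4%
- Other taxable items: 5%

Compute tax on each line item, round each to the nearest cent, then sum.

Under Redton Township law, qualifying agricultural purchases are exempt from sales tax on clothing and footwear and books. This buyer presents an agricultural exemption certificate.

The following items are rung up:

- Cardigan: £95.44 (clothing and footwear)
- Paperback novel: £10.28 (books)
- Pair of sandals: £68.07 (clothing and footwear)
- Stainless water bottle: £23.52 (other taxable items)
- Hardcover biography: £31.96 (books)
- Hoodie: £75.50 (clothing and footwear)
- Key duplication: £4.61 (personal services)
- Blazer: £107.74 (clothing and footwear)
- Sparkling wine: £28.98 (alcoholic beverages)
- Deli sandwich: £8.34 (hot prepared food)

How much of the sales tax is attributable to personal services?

£0.40

Key duplication £4.61: personal services → 8.75% → £0.40
Tax on personal services = £0.40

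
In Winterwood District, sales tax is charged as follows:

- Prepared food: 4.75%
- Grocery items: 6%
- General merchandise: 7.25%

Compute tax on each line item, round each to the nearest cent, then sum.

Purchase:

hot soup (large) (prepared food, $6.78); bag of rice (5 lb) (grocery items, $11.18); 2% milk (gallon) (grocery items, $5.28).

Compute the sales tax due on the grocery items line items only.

Bag of rice (5 lb) $11.18: grocery items → 6% → $0.67
2% milk (gallon) $5.28: grocery items → 6% → $0.32
Tax on grocery items = $0.67 + $0.32 = $0.99

$0.99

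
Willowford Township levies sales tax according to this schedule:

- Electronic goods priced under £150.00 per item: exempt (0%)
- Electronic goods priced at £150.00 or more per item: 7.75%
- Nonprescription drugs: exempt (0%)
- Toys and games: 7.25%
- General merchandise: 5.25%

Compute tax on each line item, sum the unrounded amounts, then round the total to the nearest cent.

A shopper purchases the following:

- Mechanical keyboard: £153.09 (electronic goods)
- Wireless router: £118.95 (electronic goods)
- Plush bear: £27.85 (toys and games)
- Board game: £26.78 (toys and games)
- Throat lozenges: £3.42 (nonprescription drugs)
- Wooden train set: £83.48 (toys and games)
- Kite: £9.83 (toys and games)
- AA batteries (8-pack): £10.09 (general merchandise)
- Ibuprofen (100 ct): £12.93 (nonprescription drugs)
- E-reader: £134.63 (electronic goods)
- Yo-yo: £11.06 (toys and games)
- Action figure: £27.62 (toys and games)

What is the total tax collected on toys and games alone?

£13.53

Plush bear £27.85: toys and games → 7.25% → £2.019125
Board game £26.78: toys and games → 7.25% → £1.94155
Wooden train set £83.48: toys and games → 7.25% → £6.0523
Kite £9.83: toys and games → 7.25% → £0.712675
Yo-yo £11.06: toys and games → 7.25% → £0.80185
Action figure £27.62: toys and games → 7.25% → £2.00245
Tax on toys and games: unrounded sum = £13.52995 → £13.53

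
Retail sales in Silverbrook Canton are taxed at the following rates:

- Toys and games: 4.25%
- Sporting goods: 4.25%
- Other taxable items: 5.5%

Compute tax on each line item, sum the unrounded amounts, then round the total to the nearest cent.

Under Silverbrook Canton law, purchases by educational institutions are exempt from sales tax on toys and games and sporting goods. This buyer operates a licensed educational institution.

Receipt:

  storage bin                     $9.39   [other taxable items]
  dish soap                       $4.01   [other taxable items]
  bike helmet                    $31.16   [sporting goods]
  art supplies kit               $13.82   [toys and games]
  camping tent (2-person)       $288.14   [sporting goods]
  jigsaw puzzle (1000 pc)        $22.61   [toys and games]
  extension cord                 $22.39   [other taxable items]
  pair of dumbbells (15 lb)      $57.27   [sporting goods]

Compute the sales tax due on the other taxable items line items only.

$1.97

Storage bin $9.39: other taxable items → 5.5% → $0.51645
Dish soap $4.01: other taxable items → 5.5% → $0.22055
Extension cord $22.39: other taxable items → 5.5% → $1.23145
Tax on other taxable items: unrounded sum = $1.96845 → $1.97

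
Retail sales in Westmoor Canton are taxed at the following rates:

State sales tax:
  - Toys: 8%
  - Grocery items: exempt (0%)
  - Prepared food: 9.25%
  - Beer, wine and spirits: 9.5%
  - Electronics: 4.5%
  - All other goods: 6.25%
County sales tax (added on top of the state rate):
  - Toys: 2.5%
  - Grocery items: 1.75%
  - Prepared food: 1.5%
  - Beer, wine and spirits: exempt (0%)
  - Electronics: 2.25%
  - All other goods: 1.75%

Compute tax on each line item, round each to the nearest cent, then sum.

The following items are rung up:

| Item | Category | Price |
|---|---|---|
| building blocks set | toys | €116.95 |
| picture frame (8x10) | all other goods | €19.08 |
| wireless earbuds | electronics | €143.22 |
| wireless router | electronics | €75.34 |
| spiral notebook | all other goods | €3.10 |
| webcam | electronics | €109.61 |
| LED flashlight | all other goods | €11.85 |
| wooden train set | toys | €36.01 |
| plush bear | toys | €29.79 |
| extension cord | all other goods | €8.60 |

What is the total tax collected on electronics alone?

€22.16

Wireless earbuds €143.22: electronics → 4.5% + 2.25% county = 6.75% → €9.67
Wireless router €75.34: electronics → 4.5% + 2.25% county = 6.75% → €5.09
Webcam €109.61: electronics → 4.5% + 2.25% county = 6.75% → €7.40
Tax on electronics = €9.67 + €5.09 + €7.40 = €22.16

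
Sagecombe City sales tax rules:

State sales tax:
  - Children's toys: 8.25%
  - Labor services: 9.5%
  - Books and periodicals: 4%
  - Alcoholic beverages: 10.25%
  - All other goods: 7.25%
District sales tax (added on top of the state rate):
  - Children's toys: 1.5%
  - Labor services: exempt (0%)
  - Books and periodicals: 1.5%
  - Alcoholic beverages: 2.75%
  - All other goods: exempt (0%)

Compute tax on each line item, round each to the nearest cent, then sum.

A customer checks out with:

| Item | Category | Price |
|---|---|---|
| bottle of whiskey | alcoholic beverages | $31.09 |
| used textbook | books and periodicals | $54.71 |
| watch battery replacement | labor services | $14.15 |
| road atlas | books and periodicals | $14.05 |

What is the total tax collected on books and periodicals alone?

$3.78

Used textbook $54.71: books and periodicals → 4% + 1.5% district = 5.5% → $3.01
Road atlas $14.05: books and periodicals → 4% + 1.5% district = 5.5% → $0.77
Tax on books and periodicals = $3.01 + $0.77 = $3.78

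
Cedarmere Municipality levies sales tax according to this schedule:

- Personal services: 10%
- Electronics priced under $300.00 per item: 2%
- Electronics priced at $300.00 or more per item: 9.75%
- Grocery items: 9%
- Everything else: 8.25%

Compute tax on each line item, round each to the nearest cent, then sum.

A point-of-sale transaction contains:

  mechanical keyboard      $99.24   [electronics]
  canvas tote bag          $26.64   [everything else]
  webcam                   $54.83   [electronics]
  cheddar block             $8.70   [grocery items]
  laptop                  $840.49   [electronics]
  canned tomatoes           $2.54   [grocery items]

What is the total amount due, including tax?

Mechanical keyboard $99.24: electronics, under $300.00 → 2% → $1.98
Canvas tote bag $26.64: everything else → 8.25% → $2.20
Webcam $54.83: electronics, under $300.00 → 2% → $1.10
Cheddar block $8.70: grocery items → 9% → $0.78
Laptop $840.49: electronics, $300.00 or more → 9.75% → $81.95
Canned tomatoes $2.54: grocery items → 9% → $0.23
Subtotal = $1032.44; tax = $88.24; total due = $1120.68

$1120.68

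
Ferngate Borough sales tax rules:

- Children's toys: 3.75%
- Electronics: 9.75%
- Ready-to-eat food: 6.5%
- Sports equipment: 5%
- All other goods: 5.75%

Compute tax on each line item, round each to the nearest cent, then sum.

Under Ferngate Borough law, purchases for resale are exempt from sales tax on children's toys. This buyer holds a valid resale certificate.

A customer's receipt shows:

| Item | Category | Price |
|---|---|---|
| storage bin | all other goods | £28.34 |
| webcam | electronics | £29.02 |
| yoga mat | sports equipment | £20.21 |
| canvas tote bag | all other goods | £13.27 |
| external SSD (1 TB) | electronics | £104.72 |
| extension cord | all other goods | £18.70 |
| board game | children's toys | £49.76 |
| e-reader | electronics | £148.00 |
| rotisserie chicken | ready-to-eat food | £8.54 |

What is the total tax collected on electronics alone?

Webcam £29.02: electronics → 9.75% → £2.83
External SSD (1 TB) £104.72: electronics → 9.75% → £10.21
E-reader £148.00: electronics → 9.75% → £14.43
Tax on electronics = £2.83 + £10.21 + £14.43 = £27.47

£27.47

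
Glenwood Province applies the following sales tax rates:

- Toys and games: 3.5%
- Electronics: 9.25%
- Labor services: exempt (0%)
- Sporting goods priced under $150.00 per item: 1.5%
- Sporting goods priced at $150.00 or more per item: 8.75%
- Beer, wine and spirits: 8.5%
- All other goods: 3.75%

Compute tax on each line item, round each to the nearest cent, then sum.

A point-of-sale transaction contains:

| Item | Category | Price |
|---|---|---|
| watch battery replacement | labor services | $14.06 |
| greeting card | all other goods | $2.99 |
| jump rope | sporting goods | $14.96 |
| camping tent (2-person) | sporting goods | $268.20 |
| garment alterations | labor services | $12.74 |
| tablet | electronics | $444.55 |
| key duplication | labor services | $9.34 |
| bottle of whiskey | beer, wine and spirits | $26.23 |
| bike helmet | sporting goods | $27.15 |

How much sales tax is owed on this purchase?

Watch battery replacement $14.06: labor services → 0% → $0.00
Greeting card $2.99: all other goods → 3.75% → $0.11
Jump rope $14.96: sporting goods, under $150.00 → 1.5% → $0.22
Camping tent (2-person) $268.20: sporting goods, $150.00 or more → 8.75% → $23.47
Garment alterations $12.74: labor services → 0% → $0.00
Tablet $444.55: electronics → 9.25% → $41.12
Key duplication $9.34: labor services → 0% → $0.00
Bottle of whiskey $26.23: beer, wine and spirits → 8.5% → $2.23
Bike helmet $27.15: sporting goods, under $150.00 → 1.5% → $0.41
Total tax = $0.11 + $0.22 + $23.47 + $41.12 + $2.23 + $0.41 = $67.56

$67.56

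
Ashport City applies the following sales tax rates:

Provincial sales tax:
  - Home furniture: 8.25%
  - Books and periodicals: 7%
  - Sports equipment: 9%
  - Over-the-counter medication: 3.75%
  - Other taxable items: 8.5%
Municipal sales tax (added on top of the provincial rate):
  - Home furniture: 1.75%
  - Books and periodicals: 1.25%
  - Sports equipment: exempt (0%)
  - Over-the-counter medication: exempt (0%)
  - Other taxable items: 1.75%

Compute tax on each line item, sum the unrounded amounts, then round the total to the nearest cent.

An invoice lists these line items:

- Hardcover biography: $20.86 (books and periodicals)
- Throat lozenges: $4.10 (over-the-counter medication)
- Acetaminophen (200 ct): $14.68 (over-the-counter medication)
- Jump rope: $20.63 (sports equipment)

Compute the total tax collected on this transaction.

$4.28

Hardcover biography $20.86: books and periodicals → 7% + 1.25% municipal = 8.25% → $1.72095
Throat lozenges $4.10: over-the-counter medication → 3.75% + 0% municipal = 3.75% → $0.15375
Acetaminophen (200 ct) $14.68: over-the-counter medication → 3.75% + 0% municipal = 3.75% → $0.5505
Jump rope $20.63: sports equipment → 9% + 0% municipal = 9% → $1.8567
Unrounded tax sum = $4.2819 → $4.28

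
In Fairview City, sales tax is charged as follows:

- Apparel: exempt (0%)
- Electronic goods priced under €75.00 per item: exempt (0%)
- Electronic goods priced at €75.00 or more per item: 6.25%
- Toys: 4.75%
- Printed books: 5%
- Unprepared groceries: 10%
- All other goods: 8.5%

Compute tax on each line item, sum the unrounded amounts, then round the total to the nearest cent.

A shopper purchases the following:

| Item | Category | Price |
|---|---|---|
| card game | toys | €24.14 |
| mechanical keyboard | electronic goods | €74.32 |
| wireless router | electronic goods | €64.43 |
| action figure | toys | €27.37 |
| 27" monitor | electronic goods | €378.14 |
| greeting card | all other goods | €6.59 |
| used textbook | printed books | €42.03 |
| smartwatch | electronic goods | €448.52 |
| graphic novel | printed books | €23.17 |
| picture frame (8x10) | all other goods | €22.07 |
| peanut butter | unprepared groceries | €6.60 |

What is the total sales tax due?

Card game €24.14: toys → 4.75% → €1.14665
Mechanical keyboard €74.32: electronic goods, under €75.00 → 0% → €0.00
Wireless router €64.43: electronic goods, under €75.00 → 0% → €0.00
Action figure €27.37: toys → 4.75% → €1.300075
27" monitor €378.14: electronic goods, €75.00 or more → 6.25% → €23.63375
Greeting card €6.59: all other goods → 8.5% → €0.56015
Used textbook €42.03: printed books → 5% → €2.1015
Smartwatch €448.52: electronic goods, €75.00 or more → 6.25% → €28.0325
Graphic novel €23.17: printed books → 5% → €1.1585
Picture frame (8x10) €22.07: all other goods → 8.5% → €1.87595
Peanut butter €6.60: unprepared groceries → 10% → €0.66
Unrounded tax sum = €60.469075 → €60.47

€60.47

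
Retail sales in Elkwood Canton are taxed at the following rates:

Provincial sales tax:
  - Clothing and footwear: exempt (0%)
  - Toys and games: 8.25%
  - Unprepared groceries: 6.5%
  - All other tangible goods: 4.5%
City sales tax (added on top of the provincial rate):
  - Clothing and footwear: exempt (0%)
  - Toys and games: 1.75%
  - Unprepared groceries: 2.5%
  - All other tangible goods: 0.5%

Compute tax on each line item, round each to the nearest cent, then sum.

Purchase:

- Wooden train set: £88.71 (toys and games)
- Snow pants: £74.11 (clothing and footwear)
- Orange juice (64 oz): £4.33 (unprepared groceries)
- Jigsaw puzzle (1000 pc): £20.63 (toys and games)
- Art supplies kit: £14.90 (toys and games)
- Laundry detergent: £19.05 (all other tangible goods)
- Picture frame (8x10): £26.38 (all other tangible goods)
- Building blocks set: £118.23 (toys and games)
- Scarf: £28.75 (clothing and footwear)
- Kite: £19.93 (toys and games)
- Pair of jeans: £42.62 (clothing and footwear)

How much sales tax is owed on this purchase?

Wooden train set £88.71: toys and games → 8.25% + 1.75% city = 10% → £8.87
Snow pants £74.11: clothing and footwear → 0% + 0% city = 0% → £0.00
Orange juice (64 oz) £4.33: unprepared groceries → 6.5% + 2.5% city = 9% → £0.39
Jigsaw puzzle (1000 pc) £20.63: toys and games → 8.25% + 1.75% city = 10% → £2.06
Art supplies kit £14.90: toys and games → 8.25% + 1.75% city = 10% → £1.49
Laundry detergent £19.05: all other tangible goods → 4.5% + 0.5% city = 5% → £0.95
Picture frame (8x10) £26.38: all other tangible goods → 4.5% + 0.5% city = 5% → £1.32
Building blocks set £118.23: toys and games → 8.25% + 1.75% city = 10% → £11.82
Scarf £28.75: clothing and footwear → 0% + 0% city = 0% → £0.00
Kite £19.93: toys and games → 8.25% + 1.75% city = 10% → £1.99
Pair of jeans £42.62: clothing and footwear → 0% + 0% city = 0% → £0.00
Total tax = £8.87 + £0.39 + £2.06 + £1.49 + £0.95 + £1.32 + £11.82 + £1.99 = £28.89

£28.89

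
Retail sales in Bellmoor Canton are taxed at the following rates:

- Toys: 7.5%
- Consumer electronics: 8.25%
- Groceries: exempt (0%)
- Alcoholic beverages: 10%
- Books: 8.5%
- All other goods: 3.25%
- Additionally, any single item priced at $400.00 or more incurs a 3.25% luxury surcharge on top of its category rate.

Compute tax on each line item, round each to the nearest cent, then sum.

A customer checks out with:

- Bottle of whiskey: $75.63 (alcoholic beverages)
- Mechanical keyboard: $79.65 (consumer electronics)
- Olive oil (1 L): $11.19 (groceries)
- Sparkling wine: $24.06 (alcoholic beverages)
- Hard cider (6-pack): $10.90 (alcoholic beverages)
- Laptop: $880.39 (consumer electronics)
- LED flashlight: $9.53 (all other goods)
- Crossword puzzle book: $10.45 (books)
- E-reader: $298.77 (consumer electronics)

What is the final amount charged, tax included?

$1545.29

Bottle of whiskey $75.63: alcoholic beverages → 10% → $7.56
Mechanical keyboard $79.65: consumer electronics → 8.25% → $6.57
Olive oil (1 L) $11.19: groceries → 0% → $0.00
Sparkling wine $24.06: alcoholic beverages → 10% → $2.41
Hard cider (6-pack) $10.90: alcoholic beverages → 10% → $1.09
Laptop $880.39: consumer electronics → 8.25% + 3.25% surcharge = 11.5% → $101.24
LED flashlight $9.53: all other goods → 3.25% → $0.31
Crossword puzzle book $10.45: books → 8.5% → $0.89
E-reader $298.77: consumer electronics → 8.25% → $24.65
Subtotal = $1400.57; tax = $144.72; total due = $1545.29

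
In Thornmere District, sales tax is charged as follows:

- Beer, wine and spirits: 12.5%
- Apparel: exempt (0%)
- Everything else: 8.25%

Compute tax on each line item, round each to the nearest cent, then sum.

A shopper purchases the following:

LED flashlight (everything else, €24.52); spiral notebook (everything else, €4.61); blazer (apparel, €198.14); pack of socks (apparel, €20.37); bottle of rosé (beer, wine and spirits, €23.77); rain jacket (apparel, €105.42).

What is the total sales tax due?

€5.37

LED flashlight €24.52: everything else → 8.25% → €2.02
Spiral notebook €4.61: everything else → 8.25% → €0.38
Blazer €198.14: apparel → 0% → €0.00
Pack of socks €20.37: apparel → 0% → €0.00
Bottle of rosé €23.77: beer, wine and spirits → 12.5% → €2.97
Rain jacket €105.42: apparel → 0% → €0.00
Total tax = €2.02 + €0.38 + €2.97 = €5.37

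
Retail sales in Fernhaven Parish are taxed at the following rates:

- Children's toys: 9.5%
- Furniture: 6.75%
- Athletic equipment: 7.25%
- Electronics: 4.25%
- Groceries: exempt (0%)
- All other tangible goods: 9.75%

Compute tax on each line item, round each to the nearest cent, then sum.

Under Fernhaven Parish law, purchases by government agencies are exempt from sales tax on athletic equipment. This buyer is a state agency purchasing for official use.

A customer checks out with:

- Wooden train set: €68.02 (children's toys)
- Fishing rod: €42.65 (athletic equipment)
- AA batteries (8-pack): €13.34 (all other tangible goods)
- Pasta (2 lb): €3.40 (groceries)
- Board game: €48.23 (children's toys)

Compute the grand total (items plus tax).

€187.98

Wooden train set €68.02: children's toys → 9.5% → €6.46
Fishing rod €42.65: athletic equipment, buyer-exempt → 0% → €0.00
AA batteries (8-pack) €13.34: all other tangible goods → 9.75% → €1.30
Pasta (2 lb) €3.40: groceries → 0% → €0.00
Board game €48.23: children's toys → 9.5% → €4.58
Subtotal = €175.64; tax = €12.34; total due = €187.98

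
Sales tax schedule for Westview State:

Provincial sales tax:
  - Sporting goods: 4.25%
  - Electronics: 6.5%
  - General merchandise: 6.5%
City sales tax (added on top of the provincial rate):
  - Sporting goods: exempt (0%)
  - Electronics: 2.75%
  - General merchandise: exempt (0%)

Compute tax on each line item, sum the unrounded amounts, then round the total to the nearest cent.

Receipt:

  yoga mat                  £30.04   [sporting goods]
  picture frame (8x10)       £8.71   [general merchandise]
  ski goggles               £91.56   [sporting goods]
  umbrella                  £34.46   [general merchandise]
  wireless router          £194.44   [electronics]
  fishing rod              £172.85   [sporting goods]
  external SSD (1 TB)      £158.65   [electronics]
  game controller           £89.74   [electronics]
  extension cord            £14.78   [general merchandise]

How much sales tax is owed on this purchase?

Yoga mat £30.04: sporting goods → 4.25% + 0% city = 4.25% → £1.2767
Picture frame (8x10) £8.71: general merchandise → 6.5% + 0% city = 6.5% → £0.56615
Ski goggles £91.56: sporting goods → 4.25% + 0% city = 4.25% → £3.8913
Umbrella £34.46: general merchandise → 6.5% + 0% city = 6.5% → £2.2399
Wireless router £194.44: electronics → 6.5% + 2.75% city = 9.25% → £17.9857
Fishing rod £172.85: sporting goods → 4.25% + 0% city = 4.25% → £7.346125
External SSD (1 TB) £158.65: electronics → 6.5% + 2.75% city = 9.25% → £14.675125
Game controller £89.74: electronics → 6.5% + 2.75% city = 9.25% → £8.30095
Extension cord £14.78: general merchandise → 6.5% + 0% city = 6.5% → £0.9607
Unrounded tax sum = £57.24265 → £57.24

£57.24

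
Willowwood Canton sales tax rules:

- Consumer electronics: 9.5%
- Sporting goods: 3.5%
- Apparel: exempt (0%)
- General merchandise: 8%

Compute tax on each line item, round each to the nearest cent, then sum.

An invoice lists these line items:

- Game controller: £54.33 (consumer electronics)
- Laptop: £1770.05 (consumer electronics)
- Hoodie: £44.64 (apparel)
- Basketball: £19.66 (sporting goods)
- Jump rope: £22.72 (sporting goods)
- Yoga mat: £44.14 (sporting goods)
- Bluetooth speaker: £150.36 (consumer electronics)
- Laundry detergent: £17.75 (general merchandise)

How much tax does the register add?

£192.04

Game controller £54.33: consumer electronics → 9.5% → £5.16
Laptop £1770.05: consumer electronics → 9.5% → £168.15
Hoodie £44.64: apparel → 0% → £0.00
Basketball £19.66: sporting goods → 3.5% → £0.69
Jump rope £22.72: sporting goods → 3.5% → £0.80
Yoga mat £44.14: sporting goods → 3.5% → £1.54
Bluetooth speaker £150.36: consumer electronics → 9.5% → £14.28
Laundry detergent £17.75: general merchandise → 8% → £1.42
Total tax = £5.16 + £168.15 + £0.69 + £0.80 + £1.54 + £14.28 + £1.42 = £192.04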